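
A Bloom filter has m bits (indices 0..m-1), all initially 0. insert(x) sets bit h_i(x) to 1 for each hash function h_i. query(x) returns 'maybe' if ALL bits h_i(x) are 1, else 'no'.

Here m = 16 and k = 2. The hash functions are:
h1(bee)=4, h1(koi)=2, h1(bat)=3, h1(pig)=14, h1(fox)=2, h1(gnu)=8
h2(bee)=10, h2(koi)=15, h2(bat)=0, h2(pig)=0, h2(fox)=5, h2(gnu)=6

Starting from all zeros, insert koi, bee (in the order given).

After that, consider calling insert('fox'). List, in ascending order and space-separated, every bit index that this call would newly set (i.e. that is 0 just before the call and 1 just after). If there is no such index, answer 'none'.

Answer: 5

Derivation:
Start: bits=0000000000000000
After insert 'koi': sets bits 2 15 -> bits=0010000000000001
After insert 'bee': sets bits 4 10 -> bits=0010100000100001
insert 'fox' would touch bits 2 5; currently bit2=1, bit5=0
Bits that are 0 among those (would change 0->1): 5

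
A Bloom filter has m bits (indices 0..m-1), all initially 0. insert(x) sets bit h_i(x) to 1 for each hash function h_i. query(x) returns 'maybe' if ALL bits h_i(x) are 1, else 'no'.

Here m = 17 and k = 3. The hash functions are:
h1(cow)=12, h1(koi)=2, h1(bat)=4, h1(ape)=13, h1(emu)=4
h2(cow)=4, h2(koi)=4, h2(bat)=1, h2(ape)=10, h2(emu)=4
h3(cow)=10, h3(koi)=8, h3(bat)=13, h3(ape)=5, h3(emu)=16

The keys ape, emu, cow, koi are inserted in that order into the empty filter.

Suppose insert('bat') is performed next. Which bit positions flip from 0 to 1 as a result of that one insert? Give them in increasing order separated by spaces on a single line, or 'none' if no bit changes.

Answer: 1

Derivation:
Start: bits=00000000000000000
After insert 'ape': sets bits 5 10 13 -> bits=00000100001001000
After insert 'emu': sets bits 4 16 -> bits=00001100001001001
After insert 'cow': sets bits 4 10 12 -> bits=00001100001011001
After insert 'koi': sets bits 2 4 8 -> bits=00101100101011001
insert 'bat' would touch bits 1 4 13; currently bit1=0, bit4=1, bit13=1
Bits that are 0 among those (would change 0->1): 1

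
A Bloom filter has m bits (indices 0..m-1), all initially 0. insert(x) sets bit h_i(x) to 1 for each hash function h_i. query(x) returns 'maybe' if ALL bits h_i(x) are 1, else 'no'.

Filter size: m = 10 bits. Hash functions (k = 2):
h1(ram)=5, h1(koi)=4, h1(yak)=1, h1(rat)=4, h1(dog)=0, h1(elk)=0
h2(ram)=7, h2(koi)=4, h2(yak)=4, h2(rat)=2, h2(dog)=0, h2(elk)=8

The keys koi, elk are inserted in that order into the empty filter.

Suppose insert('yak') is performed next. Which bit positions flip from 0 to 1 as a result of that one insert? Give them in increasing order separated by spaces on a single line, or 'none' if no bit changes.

Start: bits=0000000000
After insert 'koi': sets bits 4 -> bits=0000100000
After insert 'elk': sets bits 0 8 -> bits=1000100010
insert 'yak' would touch bits 1 4; currently bit1=0, bit4=1
Bits that are 0 among those (would change 0->1): 1

Answer: 1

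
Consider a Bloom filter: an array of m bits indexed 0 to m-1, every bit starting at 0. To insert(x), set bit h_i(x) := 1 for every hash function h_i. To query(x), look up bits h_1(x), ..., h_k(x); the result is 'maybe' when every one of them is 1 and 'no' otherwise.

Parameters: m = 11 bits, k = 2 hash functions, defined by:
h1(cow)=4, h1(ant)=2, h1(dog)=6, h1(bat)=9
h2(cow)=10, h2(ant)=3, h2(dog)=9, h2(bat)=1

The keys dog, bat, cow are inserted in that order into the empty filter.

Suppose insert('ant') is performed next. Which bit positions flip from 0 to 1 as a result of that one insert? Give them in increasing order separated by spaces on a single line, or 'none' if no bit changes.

Start: bits=00000000000
After insert 'dog': sets bits 6 9 -> bits=00000010010
After insert 'bat': sets bits 1 9 -> bits=01000010010
After insert 'cow': sets bits 4 10 -> bits=01001010011
insert 'ant' would touch bits 2 3; currently bit2=0, bit3=0
Bits that are 0 among those (would change 0->1): 2 3

Answer: 2 3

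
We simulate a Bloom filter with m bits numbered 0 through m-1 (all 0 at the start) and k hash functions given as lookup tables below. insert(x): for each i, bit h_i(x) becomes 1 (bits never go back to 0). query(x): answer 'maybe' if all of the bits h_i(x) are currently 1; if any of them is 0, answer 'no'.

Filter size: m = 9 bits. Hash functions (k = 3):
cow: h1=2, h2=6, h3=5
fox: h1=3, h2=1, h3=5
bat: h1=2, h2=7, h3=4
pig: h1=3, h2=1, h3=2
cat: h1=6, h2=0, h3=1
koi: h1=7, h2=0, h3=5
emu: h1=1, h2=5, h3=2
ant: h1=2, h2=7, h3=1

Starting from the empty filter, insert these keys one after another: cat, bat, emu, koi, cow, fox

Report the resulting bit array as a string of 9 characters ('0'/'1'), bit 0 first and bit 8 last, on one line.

Answer: 111111110

Derivation:
Start: bits=000000000
After insert 'cat': sets bits 0 1 6 -> bits=110000100
After insert 'bat': sets bits 2 4 7 -> bits=111010110
After insert 'emu': sets bits 1 2 5 -> bits=111011110
After insert 'koi': sets bits 0 5 7 -> bits=111011110
After insert 'cow': sets bits 2 5 6 -> bits=111011110
After insert 'fox': sets bits 1 3 5 -> bits=111111110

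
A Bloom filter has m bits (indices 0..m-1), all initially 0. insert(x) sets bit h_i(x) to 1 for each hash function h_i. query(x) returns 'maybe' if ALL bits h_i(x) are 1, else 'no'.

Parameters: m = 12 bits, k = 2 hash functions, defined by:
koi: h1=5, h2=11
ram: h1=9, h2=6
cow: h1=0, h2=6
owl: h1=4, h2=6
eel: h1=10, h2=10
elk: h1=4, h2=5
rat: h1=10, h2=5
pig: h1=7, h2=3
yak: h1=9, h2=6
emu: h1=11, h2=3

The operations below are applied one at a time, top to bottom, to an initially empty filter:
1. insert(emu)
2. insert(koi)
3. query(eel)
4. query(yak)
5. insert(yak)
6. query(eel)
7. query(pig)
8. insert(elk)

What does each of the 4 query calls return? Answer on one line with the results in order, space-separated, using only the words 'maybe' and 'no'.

Start: bits=000000000000
Op 1: insert emu -> sets bits 3 11 -> bits=000100000001
Op 2: insert koi -> sets bits 5 11 -> bits=000101000001
Op 3: query eel -> checks bit10=0 (has a 0) -> no
Op 4: query yak -> checks bit6=0, bit9=0 (has a 0) -> no
Op 5: insert yak -> sets bits 6 9 -> bits=000101100101
Op 6: query eel -> checks bit10=0 (has a 0) -> no
Op 7: query pig -> checks bit3=1, bit7=0 (has a 0) -> no
Op 8: insert elk -> sets bits 4 5 -> bits=000111100101
Query results in order: no no no no

Answer: no no no no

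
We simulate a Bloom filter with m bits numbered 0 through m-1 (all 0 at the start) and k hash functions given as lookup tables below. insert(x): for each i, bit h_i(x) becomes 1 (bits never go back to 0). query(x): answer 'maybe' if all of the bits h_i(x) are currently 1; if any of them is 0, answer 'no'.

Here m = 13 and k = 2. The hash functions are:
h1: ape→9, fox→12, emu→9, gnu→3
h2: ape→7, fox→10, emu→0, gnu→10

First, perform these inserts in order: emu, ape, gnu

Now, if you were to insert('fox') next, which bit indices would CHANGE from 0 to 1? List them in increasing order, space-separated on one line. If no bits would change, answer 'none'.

Answer: 12

Derivation:
Start: bits=0000000000000
After insert 'emu': sets bits 0 9 -> bits=1000000001000
After insert 'ape': sets bits 7 9 -> bits=1000000101000
After insert 'gnu': sets bits 3 10 -> bits=1001000101100
insert 'fox' would touch bits 10 12; currently bit10=1, bit12=0
Bits that are 0 among those (would change 0->1): 12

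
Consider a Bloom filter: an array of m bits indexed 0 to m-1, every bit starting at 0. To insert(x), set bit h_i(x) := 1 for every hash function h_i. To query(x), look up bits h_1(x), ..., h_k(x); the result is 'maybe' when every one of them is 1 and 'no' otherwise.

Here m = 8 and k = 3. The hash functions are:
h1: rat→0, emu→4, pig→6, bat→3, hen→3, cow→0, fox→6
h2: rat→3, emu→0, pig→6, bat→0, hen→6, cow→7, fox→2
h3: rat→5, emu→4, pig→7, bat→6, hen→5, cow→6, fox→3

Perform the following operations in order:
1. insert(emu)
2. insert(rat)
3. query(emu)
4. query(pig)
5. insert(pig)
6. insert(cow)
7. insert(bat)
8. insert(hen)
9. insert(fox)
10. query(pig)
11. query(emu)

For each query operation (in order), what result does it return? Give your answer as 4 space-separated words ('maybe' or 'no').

Start: bits=00000000
Op 1: insert emu -> sets bits 0 4 -> bits=10001000
Op 2: insert rat -> sets bits 0 3 5 -> bits=10011100
Op 3: query emu -> checks bit0=1, bit4=1 (all 1) -> maybe
Op 4: query pig -> checks bit6=0, bit7=0 (has a 0) -> no
Op 5: insert pig -> sets bits 6 7 -> bits=10011111
Op 6: insert cow -> sets bits 0 6 7 -> bits=10011111
Op 7: insert bat -> sets bits 0 3 6 -> bits=10011111
Op 8: insert hen -> sets bits 3 5 6 -> bits=10011111
Op 9: insert fox -> sets bits 2 3 6 -> bits=10111111
Op 10: query pig -> checks bit6=1, bit7=1 (all 1) -> maybe
Op 11: query emu -> checks bit0=1, bit4=1 (all 1) -> maybe
Query results in order: maybe no maybe maybe

Answer: maybe no maybe maybe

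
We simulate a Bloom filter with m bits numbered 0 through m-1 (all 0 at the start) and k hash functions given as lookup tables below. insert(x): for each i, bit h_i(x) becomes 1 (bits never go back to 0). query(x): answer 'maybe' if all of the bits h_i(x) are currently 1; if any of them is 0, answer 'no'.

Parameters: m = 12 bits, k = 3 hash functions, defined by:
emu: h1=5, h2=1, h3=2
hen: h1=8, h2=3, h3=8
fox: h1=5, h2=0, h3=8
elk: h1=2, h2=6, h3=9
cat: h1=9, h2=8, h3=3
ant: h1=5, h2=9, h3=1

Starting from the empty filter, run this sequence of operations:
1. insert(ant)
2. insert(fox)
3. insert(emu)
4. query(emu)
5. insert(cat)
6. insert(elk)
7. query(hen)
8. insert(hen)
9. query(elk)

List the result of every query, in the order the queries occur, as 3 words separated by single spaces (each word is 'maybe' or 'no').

Start: bits=000000000000
Op 1: insert ant -> sets bits 1 5 9 -> bits=010001000100
Op 2: insert fox -> sets bits 0 5 8 -> bits=110001001100
Op 3: insert emu -> sets bits 1 2 5 -> bits=111001001100
Op 4: query emu -> checks bit1=1, bit2=1, bit5=1 (all 1) -> maybe
Op 5: insert cat -> sets bits 3 8 9 -> bits=111101001100
Op 6: insert elk -> sets bits 2 6 9 -> bits=111101101100
Op 7: query hen -> checks bit3=1, bit8=1 (all 1) -> maybe
Op 8: insert hen -> sets bits 3 8 -> bits=111101101100
Op 9: query elk -> checks bit2=1, bit6=1, bit9=1 (all 1) -> maybe
Query results in order: maybe maybe maybe

Answer: maybe maybe maybe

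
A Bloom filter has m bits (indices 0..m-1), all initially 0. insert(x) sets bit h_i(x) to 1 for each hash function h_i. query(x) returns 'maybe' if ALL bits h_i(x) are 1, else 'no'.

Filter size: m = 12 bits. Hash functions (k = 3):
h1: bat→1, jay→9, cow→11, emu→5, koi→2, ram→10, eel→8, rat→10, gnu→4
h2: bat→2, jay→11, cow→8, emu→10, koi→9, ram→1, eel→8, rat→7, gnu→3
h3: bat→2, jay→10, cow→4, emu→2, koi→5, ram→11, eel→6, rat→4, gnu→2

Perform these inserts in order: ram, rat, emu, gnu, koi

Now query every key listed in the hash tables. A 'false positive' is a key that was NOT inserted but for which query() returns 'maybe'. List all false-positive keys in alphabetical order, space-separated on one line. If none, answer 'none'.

Start: bits=000000000000
After insert 'ram': sets bits 1 10 11 -> bits=010000000011
After insert 'rat': sets bits 4 7 10 -> bits=010010010011
After insert 'emu': sets bits 2 5 10 -> bits=011011010011
After insert 'gnu': sets bits 2 3 4 -> bits=011111010011
After insert 'koi': sets bits 2 5 9 -> bits=011111010111
Not inserted: bat cow eel jay — query each against bits=011111010111:
query bat: checks bit1=1, bit2=1 (all 1) -> maybe => FALSE POSITIVE
query cow: checks bit4=1, bit8=0, bit11=1 (has a 0) -> no => not a false positive
query eel: checks bit6=0, bit8=0 (has a 0) -> no => not a false positive
query jay: checks bit9=1, bit10=1, bit11=1 (all 1) -> maybe => FALSE POSITIVE
False positives (alphabetical): bat jay

Answer: bat jay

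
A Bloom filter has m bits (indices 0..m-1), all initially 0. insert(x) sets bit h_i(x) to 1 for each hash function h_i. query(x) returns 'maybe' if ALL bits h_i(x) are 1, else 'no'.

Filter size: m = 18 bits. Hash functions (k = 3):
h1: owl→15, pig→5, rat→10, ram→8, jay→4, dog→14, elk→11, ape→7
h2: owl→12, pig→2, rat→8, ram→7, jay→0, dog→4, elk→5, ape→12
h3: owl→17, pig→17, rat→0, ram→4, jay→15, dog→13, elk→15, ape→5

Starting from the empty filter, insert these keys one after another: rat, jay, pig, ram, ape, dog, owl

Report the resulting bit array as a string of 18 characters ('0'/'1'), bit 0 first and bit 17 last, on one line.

Answer: 101011011010111101

Derivation:
Start: bits=000000000000000000
After insert 'rat': sets bits 0 8 10 -> bits=100000001010000000
After insert 'jay': sets bits 0 4 15 -> bits=100010001010000100
After insert 'pig': sets bits 2 5 17 -> bits=101011001010000101
After insert 'ram': sets bits 4 7 8 -> bits=101011011010000101
After insert 'ape': sets bits 5 7 12 -> bits=101011011010100101
After insert 'dog': sets bits 4 13 14 -> bits=101011011010111101
After insert 'owl': sets bits 12 15 17 -> bits=101011011010111101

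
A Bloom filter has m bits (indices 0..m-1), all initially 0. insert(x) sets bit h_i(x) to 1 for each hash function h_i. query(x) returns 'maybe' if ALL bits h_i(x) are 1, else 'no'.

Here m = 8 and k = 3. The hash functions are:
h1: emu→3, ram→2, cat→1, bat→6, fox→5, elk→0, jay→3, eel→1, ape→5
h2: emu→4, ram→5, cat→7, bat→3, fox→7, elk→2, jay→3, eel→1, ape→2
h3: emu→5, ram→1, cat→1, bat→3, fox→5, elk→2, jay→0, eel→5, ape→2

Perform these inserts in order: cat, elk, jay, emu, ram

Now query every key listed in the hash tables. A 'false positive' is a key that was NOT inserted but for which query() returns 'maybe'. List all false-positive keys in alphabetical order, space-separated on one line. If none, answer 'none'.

Answer: ape eel fox

Derivation:
Start: bits=00000000
After insert 'cat': sets bits 1 7 -> bits=01000001
After insert 'elk': sets bits 0 2 -> bits=11100001
After insert 'jay': sets bits 0 3 -> bits=11110001
After insert 'emu': sets bits 3 4 5 -> bits=11111101
After insert 'ram': sets bits 1 2 5 -> bits=11111101
Not inserted: ape bat eel fox — query each against bits=11111101:
query ape: checks bit2=1, bit5=1 (all 1) -> maybe => FALSE POSITIVE
query bat: checks bit3=1, bit6=0 (has a 0) -> no => not a false positive
query eel: checks bit1=1, bit5=1 (all 1) -> maybe => FALSE POSITIVE
query fox: checks bit5=1, bit7=1 (all 1) -> maybe => FALSE POSITIVE
False positives (alphabetical): ape eel fox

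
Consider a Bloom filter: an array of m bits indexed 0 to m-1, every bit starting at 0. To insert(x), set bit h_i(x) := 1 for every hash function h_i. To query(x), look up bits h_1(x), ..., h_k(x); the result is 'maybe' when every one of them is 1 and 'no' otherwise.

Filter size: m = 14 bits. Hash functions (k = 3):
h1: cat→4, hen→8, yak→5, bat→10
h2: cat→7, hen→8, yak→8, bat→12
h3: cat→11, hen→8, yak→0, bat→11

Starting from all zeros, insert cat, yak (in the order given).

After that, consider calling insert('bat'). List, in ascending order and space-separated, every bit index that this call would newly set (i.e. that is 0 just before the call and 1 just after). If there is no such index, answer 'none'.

Answer: 10 12

Derivation:
Start: bits=00000000000000
After insert 'cat': sets bits 4 7 11 -> bits=00001001000100
After insert 'yak': sets bits 0 5 8 -> bits=10001101100100
insert 'bat' would touch bits 10 11 12; currently bit10=0, bit11=1, bit12=0
Bits that are 0 among those (would change 0->1): 10 12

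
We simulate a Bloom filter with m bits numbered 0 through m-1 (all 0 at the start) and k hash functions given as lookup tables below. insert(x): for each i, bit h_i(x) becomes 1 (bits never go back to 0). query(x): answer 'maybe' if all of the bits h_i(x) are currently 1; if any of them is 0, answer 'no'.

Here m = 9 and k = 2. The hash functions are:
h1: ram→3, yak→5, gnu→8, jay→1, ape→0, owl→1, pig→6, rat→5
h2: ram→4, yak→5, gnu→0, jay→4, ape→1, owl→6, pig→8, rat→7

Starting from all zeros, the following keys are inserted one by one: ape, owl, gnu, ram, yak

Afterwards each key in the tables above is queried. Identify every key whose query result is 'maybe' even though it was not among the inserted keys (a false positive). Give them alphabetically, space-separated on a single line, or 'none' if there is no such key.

Answer: jay pig

Derivation:
Start: bits=000000000
After insert 'ape': sets bits 0 1 -> bits=110000000
After insert 'owl': sets bits 1 6 -> bits=110000100
After insert 'gnu': sets bits 0 8 -> bits=110000101
After insert 'ram': sets bits 3 4 -> bits=110110101
After insert 'yak': sets bits 5 -> bits=110111101
Not inserted: jay pig rat — query each against bits=110111101:
query jay: checks bit1=1, bit4=1 (all 1) -> maybe => FALSE POSITIVE
query pig: checks bit6=1, bit8=1 (all 1) -> maybe => FALSE POSITIVE
query rat: checks bit5=1, bit7=0 (has a 0) -> no => not a false positive
False positives (alphabetical): jay pig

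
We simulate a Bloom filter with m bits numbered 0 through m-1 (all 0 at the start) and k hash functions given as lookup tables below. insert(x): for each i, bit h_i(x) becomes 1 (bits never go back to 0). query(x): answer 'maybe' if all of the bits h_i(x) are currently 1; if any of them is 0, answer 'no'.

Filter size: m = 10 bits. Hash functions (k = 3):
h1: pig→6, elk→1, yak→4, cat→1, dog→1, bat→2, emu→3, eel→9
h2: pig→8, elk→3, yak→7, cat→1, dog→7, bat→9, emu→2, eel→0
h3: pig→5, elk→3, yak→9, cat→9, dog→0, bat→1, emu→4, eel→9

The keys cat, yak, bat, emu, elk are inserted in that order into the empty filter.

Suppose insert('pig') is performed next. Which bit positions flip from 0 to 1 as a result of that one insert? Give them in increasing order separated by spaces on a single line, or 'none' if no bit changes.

Answer: 5 6 8

Derivation:
Start: bits=0000000000
After insert 'cat': sets bits 1 9 -> bits=0100000001
After insert 'yak': sets bits 4 7 9 -> bits=0100100101
After insert 'bat': sets bits 1 2 9 -> bits=0110100101
After insert 'emu': sets bits 2 3 4 -> bits=0111100101
After insert 'elk': sets bits 1 3 -> bits=0111100101
insert 'pig' would touch bits 5 6 8; currently bit5=0, bit6=0, bit8=0
Bits that are 0 among those (would change 0->1): 5 6 8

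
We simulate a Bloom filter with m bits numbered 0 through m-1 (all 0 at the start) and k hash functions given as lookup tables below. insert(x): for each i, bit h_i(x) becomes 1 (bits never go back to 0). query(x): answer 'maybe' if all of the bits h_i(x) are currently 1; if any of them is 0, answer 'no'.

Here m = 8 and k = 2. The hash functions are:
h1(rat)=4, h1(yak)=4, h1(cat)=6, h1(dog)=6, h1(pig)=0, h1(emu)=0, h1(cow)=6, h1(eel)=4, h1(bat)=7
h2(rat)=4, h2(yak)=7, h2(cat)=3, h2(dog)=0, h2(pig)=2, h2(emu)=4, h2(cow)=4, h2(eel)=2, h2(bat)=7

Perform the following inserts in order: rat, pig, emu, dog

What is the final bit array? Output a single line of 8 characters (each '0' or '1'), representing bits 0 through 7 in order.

Answer: 10101010

Derivation:
Start: bits=00000000
After insert 'rat': sets bits 4 -> bits=00001000
After insert 'pig': sets bits 0 2 -> bits=10101000
After insert 'emu': sets bits 0 4 -> bits=10101000
After insert 'dog': sets bits 0 6 -> bits=10101010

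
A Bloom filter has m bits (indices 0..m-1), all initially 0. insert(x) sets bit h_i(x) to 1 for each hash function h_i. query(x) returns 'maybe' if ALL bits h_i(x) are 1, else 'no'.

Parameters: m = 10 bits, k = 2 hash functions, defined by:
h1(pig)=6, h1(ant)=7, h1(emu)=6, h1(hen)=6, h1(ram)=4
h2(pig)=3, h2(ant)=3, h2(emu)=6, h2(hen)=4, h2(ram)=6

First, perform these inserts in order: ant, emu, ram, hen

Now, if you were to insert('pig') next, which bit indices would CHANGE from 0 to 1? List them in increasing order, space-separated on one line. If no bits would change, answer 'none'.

Start: bits=0000000000
After insert 'ant': sets bits 3 7 -> bits=0001000100
After insert 'emu': sets bits 6 -> bits=0001001100
After insert 'ram': sets bits 4 6 -> bits=0001101100
After insert 'hen': sets bits 4 6 -> bits=0001101100
insert 'pig' would touch bits 3 6; currently bit3=1, bit6=1
Bits that are 0 among those (would change 0->1): none

Answer: none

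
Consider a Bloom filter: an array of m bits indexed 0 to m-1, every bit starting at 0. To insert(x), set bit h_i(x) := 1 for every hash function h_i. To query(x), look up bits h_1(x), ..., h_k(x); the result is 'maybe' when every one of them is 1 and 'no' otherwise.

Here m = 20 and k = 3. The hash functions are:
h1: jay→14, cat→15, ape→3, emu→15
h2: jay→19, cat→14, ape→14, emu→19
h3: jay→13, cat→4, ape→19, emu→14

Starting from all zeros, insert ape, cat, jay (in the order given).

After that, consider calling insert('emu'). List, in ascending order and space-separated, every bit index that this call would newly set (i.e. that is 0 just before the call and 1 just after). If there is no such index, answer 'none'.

Start: bits=00000000000000000000
After insert 'ape': sets bits 3 14 19 -> bits=00010000000000100001
After insert 'cat': sets bits 4 14 15 -> bits=00011000000000110001
After insert 'jay': sets bits 13 14 19 -> bits=00011000000001110001
insert 'emu' would touch bits 14 15 19; currently bit14=1, bit15=1, bit19=1
Bits that are 0 among those (would change 0->1): none

Answer: none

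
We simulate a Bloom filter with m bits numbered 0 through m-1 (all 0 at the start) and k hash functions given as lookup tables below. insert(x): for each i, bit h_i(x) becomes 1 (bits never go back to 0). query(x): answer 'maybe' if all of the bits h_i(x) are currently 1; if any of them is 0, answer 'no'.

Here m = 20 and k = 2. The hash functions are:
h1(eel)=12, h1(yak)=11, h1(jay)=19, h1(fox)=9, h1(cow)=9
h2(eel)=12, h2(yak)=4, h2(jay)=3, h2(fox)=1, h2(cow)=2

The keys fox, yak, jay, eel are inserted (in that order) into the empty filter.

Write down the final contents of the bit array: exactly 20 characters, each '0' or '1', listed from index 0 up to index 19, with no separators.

Answer: 01011000010110000001

Derivation:
Start: bits=00000000000000000000
After insert 'fox': sets bits 1 9 -> bits=01000000010000000000
After insert 'yak': sets bits 4 11 -> bits=01001000010100000000
After insert 'jay': sets bits 3 19 -> bits=01011000010100000001
After insert 'eel': sets bits 12 -> bits=01011000010110000001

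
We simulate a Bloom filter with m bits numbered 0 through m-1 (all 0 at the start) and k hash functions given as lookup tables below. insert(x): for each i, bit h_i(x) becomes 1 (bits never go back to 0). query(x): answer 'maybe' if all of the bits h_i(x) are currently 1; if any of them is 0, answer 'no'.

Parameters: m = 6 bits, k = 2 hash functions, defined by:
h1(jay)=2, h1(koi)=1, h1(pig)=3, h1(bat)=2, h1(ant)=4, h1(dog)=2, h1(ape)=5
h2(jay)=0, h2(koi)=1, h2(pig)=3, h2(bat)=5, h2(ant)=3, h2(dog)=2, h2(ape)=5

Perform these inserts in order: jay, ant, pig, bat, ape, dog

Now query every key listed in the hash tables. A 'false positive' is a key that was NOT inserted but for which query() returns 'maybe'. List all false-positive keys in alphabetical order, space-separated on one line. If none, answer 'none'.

Answer: none

Derivation:
Start: bits=000000
After insert 'jay': sets bits 0 2 -> bits=101000
After insert 'ant': sets bits 3 4 -> bits=101110
After insert 'pig': sets bits 3 -> bits=101110
After insert 'bat': sets bits 2 5 -> bits=101111
After insert 'ape': sets bits 5 -> bits=101111
After insert 'dog': sets bits 2 -> bits=101111
Not inserted: koi — query each against bits=101111:
query koi: checks bit1=0 (has a 0) -> no => not a false positive
False positives (alphabetical): none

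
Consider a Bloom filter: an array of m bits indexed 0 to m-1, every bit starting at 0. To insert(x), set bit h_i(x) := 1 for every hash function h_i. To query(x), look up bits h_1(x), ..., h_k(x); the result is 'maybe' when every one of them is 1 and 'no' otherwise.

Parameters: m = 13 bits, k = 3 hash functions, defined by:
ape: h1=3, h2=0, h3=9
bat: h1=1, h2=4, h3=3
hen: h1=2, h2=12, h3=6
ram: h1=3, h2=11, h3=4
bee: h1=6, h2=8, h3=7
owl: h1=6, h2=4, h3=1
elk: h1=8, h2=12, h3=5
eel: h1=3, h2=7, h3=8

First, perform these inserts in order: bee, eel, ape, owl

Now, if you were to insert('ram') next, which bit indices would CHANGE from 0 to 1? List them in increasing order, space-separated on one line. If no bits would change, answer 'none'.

Answer: 11

Derivation:
Start: bits=0000000000000
After insert 'bee': sets bits 6 7 8 -> bits=0000001110000
After insert 'eel': sets bits 3 7 8 -> bits=0001001110000
After insert 'ape': sets bits 0 3 9 -> bits=1001001111000
After insert 'owl': sets bits 1 4 6 -> bits=1101101111000
insert 'ram' would touch bits 3 4 11; currently bit3=1, bit4=1, bit11=0
Bits that are 0 among those (would change 0->1): 11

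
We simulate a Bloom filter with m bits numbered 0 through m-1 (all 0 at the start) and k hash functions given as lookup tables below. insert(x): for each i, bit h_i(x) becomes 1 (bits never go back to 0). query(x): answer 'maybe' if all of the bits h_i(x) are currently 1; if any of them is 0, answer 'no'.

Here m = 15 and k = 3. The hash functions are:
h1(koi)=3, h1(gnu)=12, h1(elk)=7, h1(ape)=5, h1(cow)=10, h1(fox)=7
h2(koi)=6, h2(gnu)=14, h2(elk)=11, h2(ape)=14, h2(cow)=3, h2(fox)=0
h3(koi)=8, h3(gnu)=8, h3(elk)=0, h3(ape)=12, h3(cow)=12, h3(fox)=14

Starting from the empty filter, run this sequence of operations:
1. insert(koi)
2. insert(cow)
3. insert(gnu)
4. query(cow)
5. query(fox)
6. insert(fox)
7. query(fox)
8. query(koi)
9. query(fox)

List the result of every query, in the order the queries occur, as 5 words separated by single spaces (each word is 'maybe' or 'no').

Start: bits=000000000000000
Op 1: insert koi -> sets bits 3 6 8 -> bits=000100101000000
Op 2: insert cow -> sets bits 3 10 12 -> bits=000100101010100
Op 3: insert gnu -> sets bits 8 12 14 -> bits=000100101010101
Op 4: query cow -> checks bit3=1, bit10=1, bit12=1 (all 1) -> maybe
Op 5: query fox -> checks bit0=0, bit7=0, bit14=1 (has a 0) -> no
Op 6: insert fox -> sets bits 0 7 14 -> bits=100100111010101
Op 7: query fox -> checks bit0=1, bit7=1, bit14=1 (all 1) -> maybe
Op 8: query koi -> checks bit3=1, bit6=1, bit8=1 (all 1) -> maybe
Op 9: query fox -> checks bit0=1, bit7=1, bit14=1 (all 1) -> maybe
Query results in order: maybe no maybe maybe maybe

Answer: maybe no maybe maybe maybe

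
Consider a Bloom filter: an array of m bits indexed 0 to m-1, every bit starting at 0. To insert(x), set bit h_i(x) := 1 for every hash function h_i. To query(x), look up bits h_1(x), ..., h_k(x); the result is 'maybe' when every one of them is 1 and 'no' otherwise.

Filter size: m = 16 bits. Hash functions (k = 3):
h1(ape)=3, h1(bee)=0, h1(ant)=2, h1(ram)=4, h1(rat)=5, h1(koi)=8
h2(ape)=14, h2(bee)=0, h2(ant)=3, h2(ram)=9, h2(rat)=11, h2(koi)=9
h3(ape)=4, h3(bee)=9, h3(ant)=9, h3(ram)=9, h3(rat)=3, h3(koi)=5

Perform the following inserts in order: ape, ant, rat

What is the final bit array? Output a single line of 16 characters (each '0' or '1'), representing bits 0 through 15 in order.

Answer: 0011110001010010

Derivation:
Start: bits=0000000000000000
After insert 'ape': sets bits 3 4 14 -> bits=0001100000000010
After insert 'ant': sets bits 2 3 9 -> bits=0011100001000010
After insert 'rat': sets bits 3 5 11 -> bits=0011110001010010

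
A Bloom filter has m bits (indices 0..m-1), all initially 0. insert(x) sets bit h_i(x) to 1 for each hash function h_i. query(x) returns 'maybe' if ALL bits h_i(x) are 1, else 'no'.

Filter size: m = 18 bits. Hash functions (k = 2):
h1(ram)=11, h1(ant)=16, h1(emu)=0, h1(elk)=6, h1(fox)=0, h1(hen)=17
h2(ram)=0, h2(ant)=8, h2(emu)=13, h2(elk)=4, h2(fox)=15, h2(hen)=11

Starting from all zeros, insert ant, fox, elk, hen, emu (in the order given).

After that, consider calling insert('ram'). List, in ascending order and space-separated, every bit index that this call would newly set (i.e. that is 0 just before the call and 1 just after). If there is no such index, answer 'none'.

Answer: none

Derivation:
Start: bits=000000000000000000
After insert 'ant': sets bits 8 16 -> bits=000000001000000010
After insert 'fox': sets bits 0 15 -> bits=100000001000000110
After insert 'elk': sets bits 4 6 -> bits=100010101000000110
After insert 'hen': sets bits 11 17 -> bits=100010101001000111
After insert 'emu': sets bits 0 13 -> bits=100010101001010111
insert 'ram' would touch bits 0 11; currently bit0=1, bit11=1
Bits that are 0 among those (would change 0->1): none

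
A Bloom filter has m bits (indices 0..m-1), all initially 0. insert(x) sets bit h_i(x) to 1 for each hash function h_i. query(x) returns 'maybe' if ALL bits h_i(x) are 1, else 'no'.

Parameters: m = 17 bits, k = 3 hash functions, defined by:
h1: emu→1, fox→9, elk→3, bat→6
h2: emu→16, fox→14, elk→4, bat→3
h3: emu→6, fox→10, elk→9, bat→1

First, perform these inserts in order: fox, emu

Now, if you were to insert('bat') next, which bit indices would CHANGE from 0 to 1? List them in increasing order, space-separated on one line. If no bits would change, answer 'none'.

Start: bits=00000000000000000
After insert 'fox': sets bits 9 10 14 -> bits=00000000011000100
After insert 'emu': sets bits 1 6 16 -> bits=01000010011000101
insert 'bat' would touch bits 1 3 6; currently bit1=1, bit3=0, bit6=1
Bits that are 0 among those (would change 0->1): 3

Answer: 3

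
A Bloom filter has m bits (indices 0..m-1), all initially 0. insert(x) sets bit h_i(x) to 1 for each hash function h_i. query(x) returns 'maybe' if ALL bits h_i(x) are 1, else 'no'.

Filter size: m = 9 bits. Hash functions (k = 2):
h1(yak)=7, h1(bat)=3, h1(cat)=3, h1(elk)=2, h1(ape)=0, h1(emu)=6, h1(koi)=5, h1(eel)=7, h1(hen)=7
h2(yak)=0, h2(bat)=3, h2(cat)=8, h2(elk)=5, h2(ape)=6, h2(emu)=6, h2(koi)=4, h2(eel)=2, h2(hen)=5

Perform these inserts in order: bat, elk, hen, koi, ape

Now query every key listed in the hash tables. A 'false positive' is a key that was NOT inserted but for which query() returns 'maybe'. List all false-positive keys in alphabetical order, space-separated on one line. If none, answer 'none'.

Answer: eel emu yak

Derivation:
Start: bits=000000000
After insert 'bat': sets bits 3 -> bits=000100000
After insert 'elk': sets bits 2 5 -> bits=001101000
After insert 'hen': sets bits 5 7 -> bits=001101010
After insert 'koi': sets bits 4 5 -> bits=001111010
After insert 'ape': sets bits 0 6 -> bits=101111110
Not inserted: cat eel emu yak — query each against bits=101111110:
query cat: checks bit3=1, bit8=0 (has a 0) -> no => not a false positive
query eel: checks bit2=1, bit7=1 (all 1) -> maybe => FALSE POSITIVE
query emu: checks bit6=1 (all 1) -> maybe => FALSE POSITIVE
query yak: checks bit0=1, bit7=1 (all 1) -> maybe => FALSE POSITIVE
False positives (alphabetical): eel emu yak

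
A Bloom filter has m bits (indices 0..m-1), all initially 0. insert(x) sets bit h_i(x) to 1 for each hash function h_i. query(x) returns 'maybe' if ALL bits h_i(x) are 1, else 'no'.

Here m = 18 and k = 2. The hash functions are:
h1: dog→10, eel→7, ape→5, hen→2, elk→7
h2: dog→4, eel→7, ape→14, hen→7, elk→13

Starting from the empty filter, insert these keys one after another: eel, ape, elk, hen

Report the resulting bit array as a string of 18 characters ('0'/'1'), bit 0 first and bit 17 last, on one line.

Start: bits=000000000000000000
After insert 'eel': sets bits 7 -> bits=000000010000000000
After insert 'ape': sets bits 5 14 -> bits=000001010000001000
After insert 'elk': sets bits 7 13 -> bits=000001010000011000
After insert 'hen': sets bits 2 7 -> bits=001001010000011000

Answer: 001001010000011000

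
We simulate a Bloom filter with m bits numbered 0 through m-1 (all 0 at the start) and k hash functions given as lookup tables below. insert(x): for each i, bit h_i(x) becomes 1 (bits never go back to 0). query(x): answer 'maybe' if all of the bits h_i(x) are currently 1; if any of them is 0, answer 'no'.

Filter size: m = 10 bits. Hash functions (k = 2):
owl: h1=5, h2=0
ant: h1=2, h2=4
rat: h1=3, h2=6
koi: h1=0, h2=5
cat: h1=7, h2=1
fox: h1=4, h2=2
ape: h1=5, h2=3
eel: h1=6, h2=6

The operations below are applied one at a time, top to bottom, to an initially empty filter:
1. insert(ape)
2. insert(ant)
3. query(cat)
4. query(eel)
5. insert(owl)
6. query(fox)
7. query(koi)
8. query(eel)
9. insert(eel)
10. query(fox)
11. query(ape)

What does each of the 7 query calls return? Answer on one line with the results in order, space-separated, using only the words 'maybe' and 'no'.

Answer: no no maybe maybe no maybe maybe

Derivation:
Start: bits=0000000000
Op 1: insert ape -> sets bits 3 5 -> bits=0001010000
Op 2: insert ant -> sets bits 2 4 -> bits=0011110000
Op 3: query cat -> checks bit1=0, bit7=0 (has a 0) -> no
Op 4: query eel -> checks bit6=0 (has a 0) -> no
Op 5: insert owl -> sets bits 0 5 -> bits=1011110000
Op 6: query fox -> checks bit2=1, bit4=1 (all 1) -> maybe
Op 7: query koi -> checks bit0=1, bit5=1 (all 1) -> maybe
Op 8: query eel -> checks bit6=0 (has a 0) -> no
Op 9: insert eel -> sets bits 6 -> bits=1011111000
Op 10: query fox -> checks bit2=1, bit4=1 (all 1) -> maybe
Op 11: query ape -> checks bit3=1, bit5=1 (all 1) -> maybe
Query results in order: no no maybe maybe no maybe maybe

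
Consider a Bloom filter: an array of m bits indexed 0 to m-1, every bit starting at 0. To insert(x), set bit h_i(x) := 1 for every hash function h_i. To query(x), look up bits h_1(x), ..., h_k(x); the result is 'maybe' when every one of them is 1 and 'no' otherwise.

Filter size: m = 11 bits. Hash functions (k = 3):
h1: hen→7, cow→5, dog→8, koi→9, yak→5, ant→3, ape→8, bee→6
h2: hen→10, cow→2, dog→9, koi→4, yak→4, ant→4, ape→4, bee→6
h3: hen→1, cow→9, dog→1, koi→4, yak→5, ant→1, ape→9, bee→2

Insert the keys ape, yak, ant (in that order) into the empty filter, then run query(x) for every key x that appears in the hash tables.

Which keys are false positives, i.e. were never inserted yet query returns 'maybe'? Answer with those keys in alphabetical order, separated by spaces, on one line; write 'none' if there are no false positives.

Start: bits=00000000000
After insert 'ape': sets bits 4 8 9 -> bits=00001000110
After insert 'yak': sets bits 4 5 -> bits=00001100110
After insert 'ant': sets bits 1 3 4 -> bits=01011100110
Not inserted: bee cow dog hen koi — query each against bits=01011100110:
query bee: checks bit2=0, bit6=0 (has a 0) -> no => not a false positive
query cow: checks bit2=0, bit5=1, bit9=1 (has a 0) -> no => not a false positive
query dog: checks bit1=1, bit8=1, bit9=1 (all 1) -> maybe => FALSE POSITIVE
query hen: checks bit1=1, bit7=0, bit10=0 (has a 0) -> no => not a false positive
query koi: checks bit4=1, bit9=1 (all 1) -> maybe => FALSE POSITIVE
False positives (alphabetical): dog koi

Answer: dog koi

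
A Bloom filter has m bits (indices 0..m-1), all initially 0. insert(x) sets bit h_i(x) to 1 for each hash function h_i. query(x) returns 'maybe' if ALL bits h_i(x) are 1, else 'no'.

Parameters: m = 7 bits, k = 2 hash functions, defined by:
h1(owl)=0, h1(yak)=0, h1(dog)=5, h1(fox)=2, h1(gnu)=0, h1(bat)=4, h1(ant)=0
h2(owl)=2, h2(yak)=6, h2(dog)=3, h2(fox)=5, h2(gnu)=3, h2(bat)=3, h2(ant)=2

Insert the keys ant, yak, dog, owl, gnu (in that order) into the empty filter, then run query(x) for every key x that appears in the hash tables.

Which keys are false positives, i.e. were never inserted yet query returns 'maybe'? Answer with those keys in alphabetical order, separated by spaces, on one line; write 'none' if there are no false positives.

Answer: fox

Derivation:
Start: bits=0000000
After insert 'ant': sets bits 0 2 -> bits=1010000
After insert 'yak': sets bits 0 6 -> bits=1010001
After insert 'dog': sets bits 3 5 -> bits=1011011
After insert 'owl': sets bits 0 2 -> bits=1011011
After insert 'gnu': sets bits 0 3 -> bits=1011011
Not inserted: bat fox — query each against bits=1011011:
query bat: checks bit3=1, bit4=0 (has a 0) -> no => not a false positive
query fox: checks bit2=1, bit5=1 (all 1) -> maybe => FALSE POSITIVE
False positives (alphabetical): fox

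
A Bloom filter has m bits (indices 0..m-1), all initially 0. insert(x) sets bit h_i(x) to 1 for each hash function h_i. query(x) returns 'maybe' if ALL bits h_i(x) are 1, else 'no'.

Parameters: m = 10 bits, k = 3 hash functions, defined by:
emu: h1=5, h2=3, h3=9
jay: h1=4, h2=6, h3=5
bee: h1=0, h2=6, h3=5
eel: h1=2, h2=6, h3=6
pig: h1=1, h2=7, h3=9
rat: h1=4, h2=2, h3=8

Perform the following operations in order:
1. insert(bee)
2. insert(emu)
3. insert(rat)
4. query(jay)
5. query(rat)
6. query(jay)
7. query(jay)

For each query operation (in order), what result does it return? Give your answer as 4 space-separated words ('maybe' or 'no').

Answer: maybe maybe maybe maybe

Derivation:
Start: bits=0000000000
Op 1: insert bee -> sets bits 0 5 6 -> bits=1000011000
Op 2: insert emu -> sets bits 3 5 9 -> bits=1001011001
Op 3: insert rat -> sets bits 2 4 8 -> bits=1011111011
Op 4: query jay -> checks bit4=1, bit5=1, bit6=1 (all 1) -> maybe
Op 5: query rat -> checks bit2=1, bit4=1, bit8=1 (all 1) -> maybe
Op 6: query jay -> checks bit4=1, bit5=1, bit6=1 (all 1) -> maybe
Op 7: query jay -> checks bit4=1, bit5=1, bit6=1 (all 1) -> maybe
Query results in order: maybe maybe maybe maybe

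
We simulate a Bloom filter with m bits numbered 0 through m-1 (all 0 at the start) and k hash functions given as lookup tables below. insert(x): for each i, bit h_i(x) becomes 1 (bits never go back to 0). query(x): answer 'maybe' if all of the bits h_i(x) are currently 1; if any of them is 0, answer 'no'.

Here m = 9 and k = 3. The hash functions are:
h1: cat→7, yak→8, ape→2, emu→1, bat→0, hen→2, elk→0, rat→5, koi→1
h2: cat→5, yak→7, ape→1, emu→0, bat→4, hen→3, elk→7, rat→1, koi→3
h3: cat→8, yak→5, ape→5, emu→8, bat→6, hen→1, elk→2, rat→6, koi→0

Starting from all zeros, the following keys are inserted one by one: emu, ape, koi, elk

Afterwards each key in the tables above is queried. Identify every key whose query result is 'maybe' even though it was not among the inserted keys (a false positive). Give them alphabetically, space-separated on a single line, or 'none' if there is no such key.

Answer: cat hen yak

Derivation:
Start: bits=000000000
After insert 'emu': sets bits 0 1 8 -> bits=110000001
After insert 'ape': sets bits 1 2 5 -> bits=111001001
After insert 'koi': sets bits 0 1 3 -> bits=111101001
After insert 'elk': sets bits 0 2 7 -> bits=111101011
Not inserted: bat cat hen rat yak — query each against bits=111101011:
query bat: checks bit0=1, bit4=0, bit6=0 (has a 0) -> no => not a false positive
query cat: checks bit5=1, bit7=1, bit8=1 (all 1) -> maybe => FALSE POSITIVE
query hen: checks bit1=1, bit2=1, bit3=1 (all 1) -> maybe => FALSE POSITIVE
query rat: checks bit1=1, bit5=1, bit6=0 (has a 0) -> no => not a false positive
query yak: checks bit5=1, bit7=1, bit8=1 (all 1) -> maybe => FALSE POSITIVE
False positives (alphabetical): cat hen yak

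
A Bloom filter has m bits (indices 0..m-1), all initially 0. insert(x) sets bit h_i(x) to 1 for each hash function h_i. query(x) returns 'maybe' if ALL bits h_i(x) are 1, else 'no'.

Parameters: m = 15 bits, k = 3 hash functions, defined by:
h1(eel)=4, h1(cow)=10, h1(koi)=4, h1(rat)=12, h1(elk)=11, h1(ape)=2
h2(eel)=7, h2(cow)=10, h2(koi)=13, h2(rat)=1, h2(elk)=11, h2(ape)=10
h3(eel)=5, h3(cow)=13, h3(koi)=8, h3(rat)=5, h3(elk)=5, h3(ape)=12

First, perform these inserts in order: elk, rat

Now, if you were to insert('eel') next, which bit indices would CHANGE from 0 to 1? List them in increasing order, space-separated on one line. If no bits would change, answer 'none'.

Start: bits=000000000000000
After insert 'elk': sets bits 5 11 -> bits=000001000001000
After insert 'rat': sets bits 1 5 12 -> bits=010001000001100
insert 'eel' would touch bits 4 5 7; currently bit4=0, bit5=1, bit7=0
Bits that are 0 among those (would change 0->1): 4 7

Answer: 4 7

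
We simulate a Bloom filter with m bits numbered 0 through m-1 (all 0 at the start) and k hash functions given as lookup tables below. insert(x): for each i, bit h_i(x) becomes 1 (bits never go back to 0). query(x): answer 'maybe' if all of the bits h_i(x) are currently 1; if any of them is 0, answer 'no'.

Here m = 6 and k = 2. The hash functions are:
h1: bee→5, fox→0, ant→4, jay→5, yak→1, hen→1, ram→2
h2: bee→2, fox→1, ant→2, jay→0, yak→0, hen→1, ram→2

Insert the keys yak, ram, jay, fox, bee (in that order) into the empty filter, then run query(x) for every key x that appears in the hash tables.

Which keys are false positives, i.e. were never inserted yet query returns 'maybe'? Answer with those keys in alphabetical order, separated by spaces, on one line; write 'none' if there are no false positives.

Start: bits=000000
After insert 'yak': sets bits 0 1 -> bits=110000
After insert 'ram': sets bits 2 -> bits=111000
After insert 'jay': sets bits 0 5 -> bits=111001
After insert 'fox': sets bits 0 1 -> bits=111001
After insert 'bee': sets bits 2 5 -> bits=111001
Not inserted: ant hen — query each against bits=111001:
query ant: checks bit2=1, bit4=0 (has a 0) -> no => not a false positive
query hen: checks bit1=1 (all 1) -> maybe => FALSE POSITIVE
False positives (alphabetical): hen

Answer: hen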